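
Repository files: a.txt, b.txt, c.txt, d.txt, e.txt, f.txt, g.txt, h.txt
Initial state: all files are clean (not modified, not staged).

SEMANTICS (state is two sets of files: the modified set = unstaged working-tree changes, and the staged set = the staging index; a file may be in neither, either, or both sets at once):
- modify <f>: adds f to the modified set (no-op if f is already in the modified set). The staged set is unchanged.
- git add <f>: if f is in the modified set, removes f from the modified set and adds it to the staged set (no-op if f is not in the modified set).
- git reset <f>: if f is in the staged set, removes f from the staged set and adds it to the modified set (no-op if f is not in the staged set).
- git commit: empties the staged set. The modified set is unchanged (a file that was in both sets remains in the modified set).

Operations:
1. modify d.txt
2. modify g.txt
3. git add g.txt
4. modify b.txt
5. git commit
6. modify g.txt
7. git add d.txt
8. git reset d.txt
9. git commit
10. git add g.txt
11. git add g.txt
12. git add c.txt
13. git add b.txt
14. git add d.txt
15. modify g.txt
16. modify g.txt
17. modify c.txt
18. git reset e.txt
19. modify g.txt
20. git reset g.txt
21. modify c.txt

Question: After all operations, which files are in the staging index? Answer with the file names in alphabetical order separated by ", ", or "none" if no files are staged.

After op 1 (modify d.txt): modified={d.txt} staged={none}
After op 2 (modify g.txt): modified={d.txt, g.txt} staged={none}
After op 3 (git add g.txt): modified={d.txt} staged={g.txt}
After op 4 (modify b.txt): modified={b.txt, d.txt} staged={g.txt}
After op 5 (git commit): modified={b.txt, d.txt} staged={none}
After op 6 (modify g.txt): modified={b.txt, d.txt, g.txt} staged={none}
After op 7 (git add d.txt): modified={b.txt, g.txt} staged={d.txt}
After op 8 (git reset d.txt): modified={b.txt, d.txt, g.txt} staged={none}
After op 9 (git commit): modified={b.txt, d.txt, g.txt} staged={none}
After op 10 (git add g.txt): modified={b.txt, d.txt} staged={g.txt}
After op 11 (git add g.txt): modified={b.txt, d.txt} staged={g.txt}
After op 12 (git add c.txt): modified={b.txt, d.txt} staged={g.txt}
After op 13 (git add b.txt): modified={d.txt} staged={b.txt, g.txt}
After op 14 (git add d.txt): modified={none} staged={b.txt, d.txt, g.txt}
After op 15 (modify g.txt): modified={g.txt} staged={b.txt, d.txt, g.txt}
After op 16 (modify g.txt): modified={g.txt} staged={b.txt, d.txt, g.txt}
After op 17 (modify c.txt): modified={c.txt, g.txt} staged={b.txt, d.txt, g.txt}
After op 18 (git reset e.txt): modified={c.txt, g.txt} staged={b.txt, d.txt, g.txt}
After op 19 (modify g.txt): modified={c.txt, g.txt} staged={b.txt, d.txt, g.txt}
After op 20 (git reset g.txt): modified={c.txt, g.txt} staged={b.txt, d.txt}
After op 21 (modify c.txt): modified={c.txt, g.txt} staged={b.txt, d.txt}

Answer: b.txt, d.txt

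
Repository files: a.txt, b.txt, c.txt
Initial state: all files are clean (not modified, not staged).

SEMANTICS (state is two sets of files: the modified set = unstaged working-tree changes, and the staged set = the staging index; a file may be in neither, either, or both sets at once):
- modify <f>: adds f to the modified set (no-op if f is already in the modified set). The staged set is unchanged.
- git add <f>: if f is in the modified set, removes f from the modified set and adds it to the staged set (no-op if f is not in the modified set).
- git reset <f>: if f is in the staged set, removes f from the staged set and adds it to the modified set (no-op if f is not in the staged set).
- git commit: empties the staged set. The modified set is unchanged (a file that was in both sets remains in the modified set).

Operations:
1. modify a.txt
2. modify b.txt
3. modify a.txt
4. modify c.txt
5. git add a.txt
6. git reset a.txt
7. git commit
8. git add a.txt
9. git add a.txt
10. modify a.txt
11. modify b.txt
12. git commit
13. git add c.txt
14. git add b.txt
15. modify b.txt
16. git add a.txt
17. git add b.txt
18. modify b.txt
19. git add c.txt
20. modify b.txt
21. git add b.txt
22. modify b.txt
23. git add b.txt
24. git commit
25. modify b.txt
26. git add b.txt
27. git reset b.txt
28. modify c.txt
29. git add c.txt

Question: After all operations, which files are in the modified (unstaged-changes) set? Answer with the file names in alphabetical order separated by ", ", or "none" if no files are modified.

Answer: b.txt

Derivation:
After op 1 (modify a.txt): modified={a.txt} staged={none}
After op 2 (modify b.txt): modified={a.txt, b.txt} staged={none}
After op 3 (modify a.txt): modified={a.txt, b.txt} staged={none}
After op 4 (modify c.txt): modified={a.txt, b.txt, c.txt} staged={none}
After op 5 (git add a.txt): modified={b.txt, c.txt} staged={a.txt}
After op 6 (git reset a.txt): modified={a.txt, b.txt, c.txt} staged={none}
After op 7 (git commit): modified={a.txt, b.txt, c.txt} staged={none}
After op 8 (git add a.txt): modified={b.txt, c.txt} staged={a.txt}
After op 9 (git add a.txt): modified={b.txt, c.txt} staged={a.txt}
After op 10 (modify a.txt): modified={a.txt, b.txt, c.txt} staged={a.txt}
After op 11 (modify b.txt): modified={a.txt, b.txt, c.txt} staged={a.txt}
After op 12 (git commit): modified={a.txt, b.txt, c.txt} staged={none}
After op 13 (git add c.txt): modified={a.txt, b.txt} staged={c.txt}
After op 14 (git add b.txt): modified={a.txt} staged={b.txt, c.txt}
After op 15 (modify b.txt): modified={a.txt, b.txt} staged={b.txt, c.txt}
After op 16 (git add a.txt): modified={b.txt} staged={a.txt, b.txt, c.txt}
After op 17 (git add b.txt): modified={none} staged={a.txt, b.txt, c.txt}
After op 18 (modify b.txt): modified={b.txt} staged={a.txt, b.txt, c.txt}
After op 19 (git add c.txt): modified={b.txt} staged={a.txt, b.txt, c.txt}
After op 20 (modify b.txt): modified={b.txt} staged={a.txt, b.txt, c.txt}
After op 21 (git add b.txt): modified={none} staged={a.txt, b.txt, c.txt}
After op 22 (modify b.txt): modified={b.txt} staged={a.txt, b.txt, c.txt}
After op 23 (git add b.txt): modified={none} staged={a.txt, b.txt, c.txt}
After op 24 (git commit): modified={none} staged={none}
After op 25 (modify b.txt): modified={b.txt} staged={none}
After op 26 (git add b.txt): modified={none} staged={b.txt}
After op 27 (git reset b.txt): modified={b.txt} staged={none}
After op 28 (modify c.txt): modified={b.txt, c.txt} staged={none}
After op 29 (git add c.txt): modified={b.txt} staged={c.txt}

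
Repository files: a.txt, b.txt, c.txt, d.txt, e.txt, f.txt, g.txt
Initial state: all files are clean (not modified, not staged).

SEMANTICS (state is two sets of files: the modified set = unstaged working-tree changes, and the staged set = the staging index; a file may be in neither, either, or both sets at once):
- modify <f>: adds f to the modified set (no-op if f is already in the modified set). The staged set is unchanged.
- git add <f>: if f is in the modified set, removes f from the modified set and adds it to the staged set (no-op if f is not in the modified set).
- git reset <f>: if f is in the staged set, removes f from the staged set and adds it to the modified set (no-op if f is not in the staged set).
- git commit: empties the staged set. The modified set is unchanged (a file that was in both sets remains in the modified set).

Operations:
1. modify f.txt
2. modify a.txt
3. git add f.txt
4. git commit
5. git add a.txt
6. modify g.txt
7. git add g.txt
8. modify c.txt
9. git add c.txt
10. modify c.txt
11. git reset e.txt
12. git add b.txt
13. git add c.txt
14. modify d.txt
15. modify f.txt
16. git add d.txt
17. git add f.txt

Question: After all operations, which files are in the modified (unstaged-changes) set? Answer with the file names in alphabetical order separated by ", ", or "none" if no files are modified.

After op 1 (modify f.txt): modified={f.txt} staged={none}
After op 2 (modify a.txt): modified={a.txt, f.txt} staged={none}
After op 3 (git add f.txt): modified={a.txt} staged={f.txt}
After op 4 (git commit): modified={a.txt} staged={none}
After op 5 (git add a.txt): modified={none} staged={a.txt}
After op 6 (modify g.txt): modified={g.txt} staged={a.txt}
After op 7 (git add g.txt): modified={none} staged={a.txt, g.txt}
After op 8 (modify c.txt): modified={c.txt} staged={a.txt, g.txt}
After op 9 (git add c.txt): modified={none} staged={a.txt, c.txt, g.txt}
After op 10 (modify c.txt): modified={c.txt} staged={a.txt, c.txt, g.txt}
After op 11 (git reset e.txt): modified={c.txt} staged={a.txt, c.txt, g.txt}
After op 12 (git add b.txt): modified={c.txt} staged={a.txt, c.txt, g.txt}
After op 13 (git add c.txt): modified={none} staged={a.txt, c.txt, g.txt}
After op 14 (modify d.txt): modified={d.txt} staged={a.txt, c.txt, g.txt}
After op 15 (modify f.txt): modified={d.txt, f.txt} staged={a.txt, c.txt, g.txt}
After op 16 (git add d.txt): modified={f.txt} staged={a.txt, c.txt, d.txt, g.txt}
After op 17 (git add f.txt): modified={none} staged={a.txt, c.txt, d.txt, f.txt, g.txt}

Answer: none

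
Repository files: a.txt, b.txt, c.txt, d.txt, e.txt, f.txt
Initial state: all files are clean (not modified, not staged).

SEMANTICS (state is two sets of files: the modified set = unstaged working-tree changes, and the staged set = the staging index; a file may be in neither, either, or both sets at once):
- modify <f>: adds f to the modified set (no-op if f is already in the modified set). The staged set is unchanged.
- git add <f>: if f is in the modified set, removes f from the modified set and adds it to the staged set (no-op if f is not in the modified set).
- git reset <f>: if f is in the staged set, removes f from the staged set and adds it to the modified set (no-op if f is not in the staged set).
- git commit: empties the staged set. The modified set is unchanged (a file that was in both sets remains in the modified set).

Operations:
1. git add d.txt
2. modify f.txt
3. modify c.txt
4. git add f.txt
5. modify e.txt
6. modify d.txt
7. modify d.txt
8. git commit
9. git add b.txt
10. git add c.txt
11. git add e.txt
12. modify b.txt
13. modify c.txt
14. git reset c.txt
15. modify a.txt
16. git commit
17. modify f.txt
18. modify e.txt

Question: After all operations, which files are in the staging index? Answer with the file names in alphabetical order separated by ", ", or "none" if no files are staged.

After op 1 (git add d.txt): modified={none} staged={none}
After op 2 (modify f.txt): modified={f.txt} staged={none}
After op 3 (modify c.txt): modified={c.txt, f.txt} staged={none}
After op 4 (git add f.txt): modified={c.txt} staged={f.txt}
After op 5 (modify e.txt): modified={c.txt, e.txt} staged={f.txt}
After op 6 (modify d.txt): modified={c.txt, d.txt, e.txt} staged={f.txt}
After op 7 (modify d.txt): modified={c.txt, d.txt, e.txt} staged={f.txt}
After op 8 (git commit): modified={c.txt, d.txt, e.txt} staged={none}
After op 9 (git add b.txt): modified={c.txt, d.txt, e.txt} staged={none}
After op 10 (git add c.txt): modified={d.txt, e.txt} staged={c.txt}
After op 11 (git add e.txt): modified={d.txt} staged={c.txt, e.txt}
After op 12 (modify b.txt): modified={b.txt, d.txt} staged={c.txt, e.txt}
After op 13 (modify c.txt): modified={b.txt, c.txt, d.txt} staged={c.txt, e.txt}
After op 14 (git reset c.txt): modified={b.txt, c.txt, d.txt} staged={e.txt}
After op 15 (modify a.txt): modified={a.txt, b.txt, c.txt, d.txt} staged={e.txt}
After op 16 (git commit): modified={a.txt, b.txt, c.txt, d.txt} staged={none}
After op 17 (modify f.txt): modified={a.txt, b.txt, c.txt, d.txt, f.txt} staged={none}
After op 18 (modify e.txt): modified={a.txt, b.txt, c.txt, d.txt, e.txt, f.txt} staged={none}

Answer: none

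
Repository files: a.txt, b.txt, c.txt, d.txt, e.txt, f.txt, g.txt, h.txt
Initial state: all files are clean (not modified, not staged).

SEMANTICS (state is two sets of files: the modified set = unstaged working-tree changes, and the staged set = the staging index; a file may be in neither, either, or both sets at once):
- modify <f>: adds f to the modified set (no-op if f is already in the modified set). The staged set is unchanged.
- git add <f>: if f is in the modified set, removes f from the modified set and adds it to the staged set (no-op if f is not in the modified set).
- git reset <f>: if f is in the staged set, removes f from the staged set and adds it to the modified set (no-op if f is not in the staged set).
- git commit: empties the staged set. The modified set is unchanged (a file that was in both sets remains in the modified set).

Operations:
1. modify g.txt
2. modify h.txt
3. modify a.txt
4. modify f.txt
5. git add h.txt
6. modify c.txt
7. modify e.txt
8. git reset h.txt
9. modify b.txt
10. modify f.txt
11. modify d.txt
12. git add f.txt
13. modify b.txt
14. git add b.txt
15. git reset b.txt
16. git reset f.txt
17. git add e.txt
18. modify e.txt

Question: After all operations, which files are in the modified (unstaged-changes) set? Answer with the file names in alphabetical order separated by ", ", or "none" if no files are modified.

Answer: a.txt, b.txt, c.txt, d.txt, e.txt, f.txt, g.txt, h.txt

Derivation:
After op 1 (modify g.txt): modified={g.txt} staged={none}
After op 2 (modify h.txt): modified={g.txt, h.txt} staged={none}
After op 3 (modify a.txt): modified={a.txt, g.txt, h.txt} staged={none}
After op 4 (modify f.txt): modified={a.txt, f.txt, g.txt, h.txt} staged={none}
After op 5 (git add h.txt): modified={a.txt, f.txt, g.txt} staged={h.txt}
After op 6 (modify c.txt): modified={a.txt, c.txt, f.txt, g.txt} staged={h.txt}
After op 7 (modify e.txt): modified={a.txt, c.txt, e.txt, f.txt, g.txt} staged={h.txt}
After op 8 (git reset h.txt): modified={a.txt, c.txt, e.txt, f.txt, g.txt, h.txt} staged={none}
After op 9 (modify b.txt): modified={a.txt, b.txt, c.txt, e.txt, f.txt, g.txt, h.txt} staged={none}
After op 10 (modify f.txt): modified={a.txt, b.txt, c.txt, e.txt, f.txt, g.txt, h.txt} staged={none}
After op 11 (modify d.txt): modified={a.txt, b.txt, c.txt, d.txt, e.txt, f.txt, g.txt, h.txt} staged={none}
After op 12 (git add f.txt): modified={a.txt, b.txt, c.txt, d.txt, e.txt, g.txt, h.txt} staged={f.txt}
After op 13 (modify b.txt): modified={a.txt, b.txt, c.txt, d.txt, e.txt, g.txt, h.txt} staged={f.txt}
After op 14 (git add b.txt): modified={a.txt, c.txt, d.txt, e.txt, g.txt, h.txt} staged={b.txt, f.txt}
After op 15 (git reset b.txt): modified={a.txt, b.txt, c.txt, d.txt, e.txt, g.txt, h.txt} staged={f.txt}
After op 16 (git reset f.txt): modified={a.txt, b.txt, c.txt, d.txt, e.txt, f.txt, g.txt, h.txt} staged={none}
After op 17 (git add e.txt): modified={a.txt, b.txt, c.txt, d.txt, f.txt, g.txt, h.txt} staged={e.txt}
After op 18 (modify e.txt): modified={a.txt, b.txt, c.txt, d.txt, e.txt, f.txt, g.txt, h.txt} staged={e.txt}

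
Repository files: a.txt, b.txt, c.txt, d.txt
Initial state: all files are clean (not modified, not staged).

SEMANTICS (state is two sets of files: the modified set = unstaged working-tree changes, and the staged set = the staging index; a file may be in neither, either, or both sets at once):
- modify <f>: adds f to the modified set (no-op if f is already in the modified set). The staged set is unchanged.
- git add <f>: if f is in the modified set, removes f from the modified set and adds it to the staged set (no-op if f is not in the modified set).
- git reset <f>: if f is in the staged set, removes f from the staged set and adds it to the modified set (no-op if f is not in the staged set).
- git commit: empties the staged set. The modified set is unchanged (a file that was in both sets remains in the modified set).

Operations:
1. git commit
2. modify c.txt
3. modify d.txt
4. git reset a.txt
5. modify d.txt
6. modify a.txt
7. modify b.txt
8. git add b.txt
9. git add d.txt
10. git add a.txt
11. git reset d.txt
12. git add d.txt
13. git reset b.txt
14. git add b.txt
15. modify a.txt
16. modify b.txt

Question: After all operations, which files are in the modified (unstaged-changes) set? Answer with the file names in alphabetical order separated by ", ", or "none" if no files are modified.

Answer: a.txt, b.txt, c.txt

Derivation:
After op 1 (git commit): modified={none} staged={none}
After op 2 (modify c.txt): modified={c.txt} staged={none}
After op 3 (modify d.txt): modified={c.txt, d.txt} staged={none}
After op 4 (git reset a.txt): modified={c.txt, d.txt} staged={none}
After op 5 (modify d.txt): modified={c.txt, d.txt} staged={none}
After op 6 (modify a.txt): modified={a.txt, c.txt, d.txt} staged={none}
After op 7 (modify b.txt): modified={a.txt, b.txt, c.txt, d.txt} staged={none}
After op 8 (git add b.txt): modified={a.txt, c.txt, d.txt} staged={b.txt}
After op 9 (git add d.txt): modified={a.txt, c.txt} staged={b.txt, d.txt}
After op 10 (git add a.txt): modified={c.txt} staged={a.txt, b.txt, d.txt}
After op 11 (git reset d.txt): modified={c.txt, d.txt} staged={a.txt, b.txt}
After op 12 (git add d.txt): modified={c.txt} staged={a.txt, b.txt, d.txt}
After op 13 (git reset b.txt): modified={b.txt, c.txt} staged={a.txt, d.txt}
After op 14 (git add b.txt): modified={c.txt} staged={a.txt, b.txt, d.txt}
After op 15 (modify a.txt): modified={a.txt, c.txt} staged={a.txt, b.txt, d.txt}
After op 16 (modify b.txt): modified={a.txt, b.txt, c.txt} staged={a.txt, b.txt, d.txt}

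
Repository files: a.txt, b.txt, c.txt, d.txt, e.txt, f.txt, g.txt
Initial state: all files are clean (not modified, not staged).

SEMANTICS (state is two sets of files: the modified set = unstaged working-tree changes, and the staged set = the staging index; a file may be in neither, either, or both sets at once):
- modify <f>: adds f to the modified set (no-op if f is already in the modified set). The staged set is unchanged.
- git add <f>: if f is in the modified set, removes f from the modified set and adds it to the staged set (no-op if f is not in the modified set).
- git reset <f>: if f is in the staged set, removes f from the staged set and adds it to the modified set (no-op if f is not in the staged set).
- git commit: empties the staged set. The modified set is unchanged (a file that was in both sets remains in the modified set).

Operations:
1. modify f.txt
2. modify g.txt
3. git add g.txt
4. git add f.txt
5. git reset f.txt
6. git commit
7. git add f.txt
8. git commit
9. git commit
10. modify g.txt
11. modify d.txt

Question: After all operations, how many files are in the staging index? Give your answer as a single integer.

After op 1 (modify f.txt): modified={f.txt} staged={none}
After op 2 (modify g.txt): modified={f.txt, g.txt} staged={none}
After op 3 (git add g.txt): modified={f.txt} staged={g.txt}
After op 4 (git add f.txt): modified={none} staged={f.txt, g.txt}
After op 5 (git reset f.txt): modified={f.txt} staged={g.txt}
After op 6 (git commit): modified={f.txt} staged={none}
After op 7 (git add f.txt): modified={none} staged={f.txt}
After op 8 (git commit): modified={none} staged={none}
After op 9 (git commit): modified={none} staged={none}
After op 10 (modify g.txt): modified={g.txt} staged={none}
After op 11 (modify d.txt): modified={d.txt, g.txt} staged={none}
Final staged set: {none} -> count=0

Answer: 0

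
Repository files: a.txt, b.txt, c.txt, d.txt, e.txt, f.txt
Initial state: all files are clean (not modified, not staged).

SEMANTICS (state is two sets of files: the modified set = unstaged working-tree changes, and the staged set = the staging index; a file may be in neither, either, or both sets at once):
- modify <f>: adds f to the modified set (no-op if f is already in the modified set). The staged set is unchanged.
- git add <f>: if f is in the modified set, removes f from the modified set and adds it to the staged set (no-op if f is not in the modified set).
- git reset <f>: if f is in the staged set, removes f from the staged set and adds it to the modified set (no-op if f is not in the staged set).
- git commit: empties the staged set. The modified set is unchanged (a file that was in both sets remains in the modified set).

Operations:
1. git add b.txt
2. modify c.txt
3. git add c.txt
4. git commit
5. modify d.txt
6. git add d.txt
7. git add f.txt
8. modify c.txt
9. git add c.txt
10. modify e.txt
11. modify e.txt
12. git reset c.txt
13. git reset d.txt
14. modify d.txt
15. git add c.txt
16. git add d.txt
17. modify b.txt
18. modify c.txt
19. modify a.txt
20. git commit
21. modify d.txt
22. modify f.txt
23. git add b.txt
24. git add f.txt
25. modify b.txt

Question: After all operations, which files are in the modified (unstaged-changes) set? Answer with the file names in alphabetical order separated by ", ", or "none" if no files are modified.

Answer: a.txt, b.txt, c.txt, d.txt, e.txt

Derivation:
After op 1 (git add b.txt): modified={none} staged={none}
After op 2 (modify c.txt): modified={c.txt} staged={none}
After op 3 (git add c.txt): modified={none} staged={c.txt}
After op 4 (git commit): modified={none} staged={none}
After op 5 (modify d.txt): modified={d.txt} staged={none}
After op 6 (git add d.txt): modified={none} staged={d.txt}
After op 7 (git add f.txt): modified={none} staged={d.txt}
After op 8 (modify c.txt): modified={c.txt} staged={d.txt}
After op 9 (git add c.txt): modified={none} staged={c.txt, d.txt}
After op 10 (modify e.txt): modified={e.txt} staged={c.txt, d.txt}
After op 11 (modify e.txt): modified={e.txt} staged={c.txt, d.txt}
After op 12 (git reset c.txt): modified={c.txt, e.txt} staged={d.txt}
After op 13 (git reset d.txt): modified={c.txt, d.txt, e.txt} staged={none}
After op 14 (modify d.txt): modified={c.txt, d.txt, e.txt} staged={none}
After op 15 (git add c.txt): modified={d.txt, e.txt} staged={c.txt}
After op 16 (git add d.txt): modified={e.txt} staged={c.txt, d.txt}
After op 17 (modify b.txt): modified={b.txt, e.txt} staged={c.txt, d.txt}
After op 18 (modify c.txt): modified={b.txt, c.txt, e.txt} staged={c.txt, d.txt}
After op 19 (modify a.txt): modified={a.txt, b.txt, c.txt, e.txt} staged={c.txt, d.txt}
After op 20 (git commit): modified={a.txt, b.txt, c.txt, e.txt} staged={none}
After op 21 (modify d.txt): modified={a.txt, b.txt, c.txt, d.txt, e.txt} staged={none}
After op 22 (modify f.txt): modified={a.txt, b.txt, c.txt, d.txt, e.txt, f.txt} staged={none}
After op 23 (git add b.txt): modified={a.txt, c.txt, d.txt, e.txt, f.txt} staged={b.txt}
After op 24 (git add f.txt): modified={a.txt, c.txt, d.txt, e.txt} staged={b.txt, f.txt}
After op 25 (modify b.txt): modified={a.txt, b.txt, c.txt, d.txt, e.txt} staged={b.txt, f.txt}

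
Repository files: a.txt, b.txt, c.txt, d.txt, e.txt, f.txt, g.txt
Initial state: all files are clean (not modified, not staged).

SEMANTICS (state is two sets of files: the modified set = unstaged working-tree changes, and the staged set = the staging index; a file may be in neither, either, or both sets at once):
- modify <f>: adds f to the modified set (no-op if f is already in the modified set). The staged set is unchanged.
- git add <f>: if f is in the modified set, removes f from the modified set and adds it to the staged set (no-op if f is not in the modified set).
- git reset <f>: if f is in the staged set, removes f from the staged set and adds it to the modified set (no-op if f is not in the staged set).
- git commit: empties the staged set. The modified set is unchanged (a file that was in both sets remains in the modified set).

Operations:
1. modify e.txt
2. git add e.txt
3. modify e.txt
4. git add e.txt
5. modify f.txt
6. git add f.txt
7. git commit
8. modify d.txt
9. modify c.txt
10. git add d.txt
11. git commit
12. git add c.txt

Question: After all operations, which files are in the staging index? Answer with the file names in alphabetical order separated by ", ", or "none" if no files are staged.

Answer: c.txt

Derivation:
After op 1 (modify e.txt): modified={e.txt} staged={none}
After op 2 (git add e.txt): modified={none} staged={e.txt}
After op 3 (modify e.txt): modified={e.txt} staged={e.txt}
After op 4 (git add e.txt): modified={none} staged={e.txt}
After op 5 (modify f.txt): modified={f.txt} staged={e.txt}
After op 6 (git add f.txt): modified={none} staged={e.txt, f.txt}
After op 7 (git commit): modified={none} staged={none}
After op 8 (modify d.txt): modified={d.txt} staged={none}
After op 9 (modify c.txt): modified={c.txt, d.txt} staged={none}
After op 10 (git add d.txt): modified={c.txt} staged={d.txt}
After op 11 (git commit): modified={c.txt} staged={none}
After op 12 (git add c.txt): modified={none} staged={c.txt}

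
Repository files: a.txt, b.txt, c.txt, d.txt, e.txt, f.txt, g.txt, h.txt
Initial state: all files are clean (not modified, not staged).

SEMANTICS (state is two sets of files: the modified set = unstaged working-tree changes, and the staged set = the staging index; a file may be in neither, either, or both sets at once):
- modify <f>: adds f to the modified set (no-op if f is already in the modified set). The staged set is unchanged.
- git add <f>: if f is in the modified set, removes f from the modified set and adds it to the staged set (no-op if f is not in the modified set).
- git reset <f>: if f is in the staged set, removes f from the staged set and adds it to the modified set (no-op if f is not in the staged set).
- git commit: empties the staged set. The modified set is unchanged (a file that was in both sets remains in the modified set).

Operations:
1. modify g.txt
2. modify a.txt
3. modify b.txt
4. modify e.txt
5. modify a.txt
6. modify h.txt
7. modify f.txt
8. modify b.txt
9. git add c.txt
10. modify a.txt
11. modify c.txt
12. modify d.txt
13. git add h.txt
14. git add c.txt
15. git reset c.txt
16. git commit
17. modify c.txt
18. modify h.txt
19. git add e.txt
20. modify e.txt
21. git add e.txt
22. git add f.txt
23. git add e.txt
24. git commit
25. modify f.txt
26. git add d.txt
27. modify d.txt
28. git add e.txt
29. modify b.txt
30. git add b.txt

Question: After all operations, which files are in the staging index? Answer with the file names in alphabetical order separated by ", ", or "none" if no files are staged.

After op 1 (modify g.txt): modified={g.txt} staged={none}
After op 2 (modify a.txt): modified={a.txt, g.txt} staged={none}
After op 3 (modify b.txt): modified={a.txt, b.txt, g.txt} staged={none}
After op 4 (modify e.txt): modified={a.txt, b.txt, e.txt, g.txt} staged={none}
After op 5 (modify a.txt): modified={a.txt, b.txt, e.txt, g.txt} staged={none}
After op 6 (modify h.txt): modified={a.txt, b.txt, e.txt, g.txt, h.txt} staged={none}
After op 7 (modify f.txt): modified={a.txt, b.txt, e.txt, f.txt, g.txt, h.txt} staged={none}
After op 8 (modify b.txt): modified={a.txt, b.txt, e.txt, f.txt, g.txt, h.txt} staged={none}
After op 9 (git add c.txt): modified={a.txt, b.txt, e.txt, f.txt, g.txt, h.txt} staged={none}
After op 10 (modify a.txt): modified={a.txt, b.txt, e.txt, f.txt, g.txt, h.txt} staged={none}
After op 11 (modify c.txt): modified={a.txt, b.txt, c.txt, e.txt, f.txt, g.txt, h.txt} staged={none}
After op 12 (modify d.txt): modified={a.txt, b.txt, c.txt, d.txt, e.txt, f.txt, g.txt, h.txt} staged={none}
After op 13 (git add h.txt): modified={a.txt, b.txt, c.txt, d.txt, e.txt, f.txt, g.txt} staged={h.txt}
After op 14 (git add c.txt): modified={a.txt, b.txt, d.txt, e.txt, f.txt, g.txt} staged={c.txt, h.txt}
After op 15 (git reset c.txt): modified={a.txt, b.txt, c.txt, d.txt, e.txt, f.txt, g.txt} staged={h.txt}
After op 16 (git commit): modified={a.txt, b.txt, c.txt, d.txt, e.txt, f.txt, g.txt} staged={none}
After op 17 (modify c.txt): modified={a.txt, b.txt, c.txt, d.txt, e.txt, f.txt, g.txt} staged={none}
After op 18 (modify h.txt): modified={a.txt, b.txt, c.txt, d.txt, e.txt, f.txt, g.txt, h.txt} staged={none}
After op 19 (git add e.txt): modified={a.txt, b.txt, c.txt, d.txt, f.txt, g.txt, h.txt} staged={e.txt}
After op 20 (modify e.txt): modified={a.txt, b.txt, c.txt, d.txt, e.txt, f.txt, g.txt, h.txt} staged={e.txt}
After op 21 (git add e.txt): modified={a.txt, b.txt, c.txt, d.txt, f.txt, g.txt, h.txt} staged={e.txt}
After op 22 (git add f.txt): modified={a.txt, b.txt, c.txt, d.txt, g.txt, h.txt} staged={e.txt, f.txt}
After op 23 (git add e.txt): modified={a.txt, b.txt, c.txt, d.txt, g.txt, h.txt} staged={e.txt, f.txt}
After op 24 (git commit): modified={a.txt, b.txt, c.txt, d.txt, g.txt, h.txt} staged={none}
After op 25 (modify f.txt): modified={a.txt, b.txt, c.txt, d.txt, f.txt, g.txt, h.txt} staged={none}
After op 26 (git add d.txt): modified={a.txt, b.txt, c.txt, f.txt, g.txt, h.txt} staged={d.txt}
After op 27 (modify d.txt): modified={a.txt, b.txt, c.txt, d.txt, f.txt, g.txt, h.txt} staged={d.txt}
After op 28 (git add e.txt): modified={a.txt, b.txt, c.txt, d.txt, f.txt, g.txt, h.txt} staged={d.txt}
After op 29 (modify b.txt): modified={a.txt, b.txt, c.txt, d.txt, f.txt, g.txt, h.txt} staged={d.txt}
After op 30 (git add b.txt): modified={a.txt, c.txt, d.txt, f.txt, g.txt, h.txt} staged={b.txt, d.txt}

Answer: b.txt, d.txt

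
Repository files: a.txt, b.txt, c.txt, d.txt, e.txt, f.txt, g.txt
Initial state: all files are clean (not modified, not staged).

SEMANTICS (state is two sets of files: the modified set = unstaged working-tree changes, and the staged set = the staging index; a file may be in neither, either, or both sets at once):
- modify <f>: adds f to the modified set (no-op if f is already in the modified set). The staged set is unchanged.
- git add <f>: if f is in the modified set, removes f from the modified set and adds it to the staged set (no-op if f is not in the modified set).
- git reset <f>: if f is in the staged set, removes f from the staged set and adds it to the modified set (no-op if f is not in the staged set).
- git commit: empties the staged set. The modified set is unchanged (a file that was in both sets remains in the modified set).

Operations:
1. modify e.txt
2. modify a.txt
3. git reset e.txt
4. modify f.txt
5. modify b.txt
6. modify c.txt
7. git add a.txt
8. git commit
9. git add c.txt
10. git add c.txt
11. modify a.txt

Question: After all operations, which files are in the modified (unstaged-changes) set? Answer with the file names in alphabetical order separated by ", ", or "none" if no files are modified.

After op 1 (modify e.txt): modified={e.txt} staged={none}
After op 2 (modify a.txt): modified={a.txt, e.txt} staged={none}
After op 3 (git reset e.txt): modified={a.txt, e.txt} staged={none}
After op 4 (modify f.txt): modified={a.txt, e.txt, f.txt} staged={none}
After op 5 (modify b.txt): modified={a.txt, b.txt, e.txt, f.txt} staged={none}
After op 6 (modify c.txt): modified={a.txt, b.txt, c.txt, e.txt, f.txt} staged={none}
After op 7 (git add a.txt): modified={b.txt, c.txt, e.txt, f.txt} staged={a.txt}
After op 8 (git commit): modified={b.txt, c.txt, e.txt, f.txt} staged={none}
After op 9 (git add c.txt): modified={b.txt, e.txt, f.txt} staged={c.txt}
After op 10 (git add c.txt): modified={b.txt, e.txt, f.txt} staged={c.txt}
After op 11 (modify a.txt): modified={a.txt, b.txt, e.txt, f.txt} staged={c.txt}

Answer: a.txt, b.txt, e.txt, f.txt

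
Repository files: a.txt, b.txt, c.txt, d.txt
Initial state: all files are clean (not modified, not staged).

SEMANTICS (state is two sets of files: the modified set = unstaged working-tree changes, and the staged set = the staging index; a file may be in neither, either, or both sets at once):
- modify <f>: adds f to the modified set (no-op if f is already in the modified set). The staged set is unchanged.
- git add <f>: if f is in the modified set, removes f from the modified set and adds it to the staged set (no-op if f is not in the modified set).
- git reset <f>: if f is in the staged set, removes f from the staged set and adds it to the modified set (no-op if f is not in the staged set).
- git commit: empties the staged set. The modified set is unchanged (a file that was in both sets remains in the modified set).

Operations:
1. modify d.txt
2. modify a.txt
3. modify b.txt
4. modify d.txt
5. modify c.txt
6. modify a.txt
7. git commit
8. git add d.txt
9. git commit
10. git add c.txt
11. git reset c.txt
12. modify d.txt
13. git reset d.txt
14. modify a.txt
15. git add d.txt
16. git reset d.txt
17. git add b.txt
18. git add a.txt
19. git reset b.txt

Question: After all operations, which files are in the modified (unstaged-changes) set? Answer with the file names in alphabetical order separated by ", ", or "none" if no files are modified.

Answer: b.txt, c.txt, d.txt

Derivation:
After op 1 (modify d.txt): modified={d.txt} staged={none}
After op 2 (modify a.txt): modified={a.txt, d.txt} staged={none}
After op 3 (modify b.txt): modified={a.txt, b.txt, d.txt} staged={none}
After op 4 (modify d.txt): modified={a.txt, b.txt, d.txt} staged={none}
After op 5 (modify c.txt): modified={a.txt, b.txt, c.txt, d.txt} staged={none}
After op 6 (modify a.txt): modified={a.txt, b.txt, c.txt, d.txt} staged={none}
After op 7 (git commit): modified={a.txt, b.txt, c.txt, d.txt} staged={none}
After op 8 (git add d.txt): modified={a.txt, b.txt, c.txt} staged={d.txt}
After op 9 (git commit): modified={a.txt, b.txt, c.txt} staged={none}
After op 10 (git add c.txt): modified={a.txt, b.txt} staged={c.txt}
After op 11 (git reset c.txt): modified={a.txt, b.txt, c.txt} staged={none}
After op 12 (modify d.txt): modified={a.txt, b.txt, c.txt, d.txt} staged={none}
After op 13 (git reset d.txt): modified={a.txt, b.txt, c.txt, d.txt} staged={none}
After op 14 (modify a.txt): modified={a.txt, b.txt, c.txt, d.txt} staged={none}
After op 15 (git add d.txt): modified={a.txt, b.txt, c.txt} staged={d.txt}
After op 16 (git reset d.txt): modified={a.txt, b.txt, c.txt, d.txt} staged={none}
After op 17 (git add b.txt): modified={a.txt, c.txt, d.txt} staged={b.txt}
After op 18 (git add a.txt): modified={c.txt, d.txt} staged={a.txt, b.txt}
After op 19 (git reset b.txt): modified={b.txt, c.txt, d.txt} staged={a.txt}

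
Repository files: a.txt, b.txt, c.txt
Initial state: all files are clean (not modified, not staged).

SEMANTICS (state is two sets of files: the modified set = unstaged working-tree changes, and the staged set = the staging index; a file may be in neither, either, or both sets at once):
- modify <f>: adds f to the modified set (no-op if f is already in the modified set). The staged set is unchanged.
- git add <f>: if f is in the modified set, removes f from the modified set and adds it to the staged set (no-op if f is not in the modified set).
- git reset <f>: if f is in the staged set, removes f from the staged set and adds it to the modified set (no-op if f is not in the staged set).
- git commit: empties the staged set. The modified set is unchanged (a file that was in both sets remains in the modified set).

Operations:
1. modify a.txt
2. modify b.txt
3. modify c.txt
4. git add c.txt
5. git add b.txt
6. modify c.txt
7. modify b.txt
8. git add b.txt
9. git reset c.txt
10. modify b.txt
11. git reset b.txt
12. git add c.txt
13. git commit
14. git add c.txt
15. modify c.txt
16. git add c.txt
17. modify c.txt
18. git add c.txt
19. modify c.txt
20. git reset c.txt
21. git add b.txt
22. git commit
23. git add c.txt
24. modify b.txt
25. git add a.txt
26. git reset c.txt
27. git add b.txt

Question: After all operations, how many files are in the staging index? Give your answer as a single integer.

Answer: 2

Derivation:
After op 1 (modify a.txt): modified={a.txt} staged={none}
After op 2 (modify b.txt): modified={a.txt, b.txt} staged={none}
After op 3 (modify c.txt): modified={a.txt, b.txt, c.txt} staged={none}
After op 4 (git add c.txt): modified={a.txt, b.txt} staged={c.txt}
After op 5 (git add b.txt): modified={a.txt} staged={b.txt, c.txt}
After op 6 (modify c.txt): modified={a.txt, c.txt} staged={b.txt, c.txt}
After op 7 (modify b.txt): modified={a.txt, b.txt, c.txt} staged={b.txt, c.txt}
After op 8 (git add b.txt): modified={a.txt, c.txt} staged={b.txt, c.txt}
After op 9 (git reset c.txt): modified={a.txt, c.txt} staged={b.txt}
After op 10 (modify b.txt): modified={a.txt, b.txt, c.txt} staged={b.txt}
After op 11 (git reset b.txt): modified={a.txt, b.txt, c.txt} staged={none}
After op 12 (git add c.txt): modified={a.txt, b.txt} staged={c.txt}
After op 13 (git commit): modified={a.txt, b.txt} staged={none}
After op 14 (git add c.txt): modified={a.txt, b.txt} staged={none}
After op 15 (modify c.txt): modified={a.txt, b.txt, c.txt} staged={none}
After op 16 (git add c.txt): modified={a.txt, b.txt} staged={c.txt}
After op 17 (modify c.txt): modified={a.txt, b.txt, c.txt} staged={c.txt}
After op 18 (git add c.txt): modified={a.txt, b.txt} staged={c.txt}
After op 19 (modify c.txt): modified={a.txt, b.txt, c.txt} staged={c.txt}
After op 20 (git reset c.txt): modified={a.txt, b.txt, c.txt} staged={none}
After op 21 (git add b.txt): modified={a.txt, c.txt} staged={b.txt}
After op 22 (git commit): modified={a.txt, c.txt} staged={none}
After op 23 (git add c.txt): modified={a.txt} staged={c.txt}
After op 24 (modify b.txt): modified={a.txt, b.txt} staged={c.txt}
After op 25 (git add a.txt): modified={b.txt} staged={a.txt, c.txt}
After op 26 (git reset c.txt): modified={b.txt, c.txt} staged={a.txt}
After op 27 (git add b.txt): modified={c.txt} staged={a.txt, b.txt}
Final staged set: {a.txt, b.txt} -> count=2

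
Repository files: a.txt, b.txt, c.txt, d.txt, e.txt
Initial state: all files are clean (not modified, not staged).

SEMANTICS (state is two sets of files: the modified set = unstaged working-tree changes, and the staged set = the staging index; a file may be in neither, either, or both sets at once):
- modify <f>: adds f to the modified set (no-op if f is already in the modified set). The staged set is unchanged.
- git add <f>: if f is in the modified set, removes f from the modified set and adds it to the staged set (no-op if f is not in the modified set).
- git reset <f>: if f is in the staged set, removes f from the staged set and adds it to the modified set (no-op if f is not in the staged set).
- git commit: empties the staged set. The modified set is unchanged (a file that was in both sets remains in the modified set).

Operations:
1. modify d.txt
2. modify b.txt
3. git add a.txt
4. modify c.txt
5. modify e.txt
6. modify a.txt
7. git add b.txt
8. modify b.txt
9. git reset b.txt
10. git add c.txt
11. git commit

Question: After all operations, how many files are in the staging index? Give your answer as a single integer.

Answer: 0

Derivation:
After op 1 (modify d.txt): modified={d.txt} staged={none}
After op 2 (modify b.txt): modified={b.txt, d.txt} staged={none}
After op 3 (git add a.txt): modified={b.txt, d.txt} staged={none}
After op 4 (modify c.txt): modified={b.txt, c.txt, d.txt} staged={none}
After op 5 (modify e.txt): modified={b.txt, c.txt, d.txt, e.txt} staged={none}
After op 6 (modify a.txt): modified={a.txt, b.txt, c.txt, d.txt, e.txt} staged={none}
After op 7 (git add b.txt): modified={a.txt, c.txt, d.txt, e.txt} staged={b.txt}
After op 8 (modify b.txt): modified={a.txt, b.txt, c.txt, d.txt, e.txt} staged={b.txt}
After op 9 (git reset b.txt): modified={a.txt, b.txt, c.txt, d.txt, e.txt} staged={none}
After op 10 (git add c.txt): modified={a.txt, b.txt, d.txt, e.txt} staged={c.txt}
After op 11 (git commit): modified={a.txt, b.txt, d.txt, e.txt} staged={none}
Final staged set: {none} -> count=0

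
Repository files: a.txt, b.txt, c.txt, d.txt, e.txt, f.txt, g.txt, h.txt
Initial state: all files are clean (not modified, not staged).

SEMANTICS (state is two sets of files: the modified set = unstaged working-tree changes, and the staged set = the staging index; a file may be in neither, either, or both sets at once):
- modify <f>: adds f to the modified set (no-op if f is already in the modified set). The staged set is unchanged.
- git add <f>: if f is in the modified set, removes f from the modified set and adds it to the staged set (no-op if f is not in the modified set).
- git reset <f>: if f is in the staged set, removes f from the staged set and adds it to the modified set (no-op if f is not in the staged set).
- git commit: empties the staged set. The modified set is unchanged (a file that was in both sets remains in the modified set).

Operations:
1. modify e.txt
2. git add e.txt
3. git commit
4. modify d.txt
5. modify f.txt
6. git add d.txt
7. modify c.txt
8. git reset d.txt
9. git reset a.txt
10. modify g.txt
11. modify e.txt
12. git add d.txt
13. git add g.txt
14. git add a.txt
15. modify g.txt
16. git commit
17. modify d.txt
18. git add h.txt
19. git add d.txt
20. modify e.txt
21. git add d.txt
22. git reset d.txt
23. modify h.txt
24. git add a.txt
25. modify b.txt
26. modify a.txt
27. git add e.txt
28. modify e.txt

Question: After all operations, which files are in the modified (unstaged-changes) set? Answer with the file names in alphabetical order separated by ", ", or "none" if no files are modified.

Answer: a.txt, b.txt, c.txt, d.txt, e.txt, f.txt, g.txt, h.txt

Derivation:
After op 1 (modify e.txt): modified={e.txt} staged={none}
After op 2 (git add e.txt): modified={none} staged={e.txt}
After op 3 (git commit): modified={none} staged={none}
After op 4 (modify d.txt): modified={d.txt} staged={none}
After op 5 (modify f.txt): modified={d.txt, f.txt} staged={none}
After op 6 (git add d.txt): modified={f.txt} staged={d.txt}
After op 7 (modify c.txt): modified={c.txt, f.txt} staged={d.txt}
After op 8 (git reset d.txt): modified={c.txt, d.txt, f.txt} staged={none}
After op 9 (git reset a.txt): modified={c.txt, d.txt, f.txt} staged={none}
After op 10 (modify g.txt): modified={c.txt, d.txt, f.txt, g.txt} staged={none}
After op 11 (modify e.txt): modified={c.txt, d.txt, e.txt, f.txt, g.txt} staged={none}
After op 12 (git add d.txt): modified={c.txt, e.txt, f.txt, g.txt} staged={d.txt}
After op 13 (git add g.txt): modified={c.txt, e.txt, f.txt} staged={d.txt, g.txt}
After op 14 (git add a.txt): modified={c.txt, e.txt, f.txt} staged={d.txt, g.txt}
After op 15 (modify g.txt): modified={c.txt, e.txt, f.txt, g.txt} staged={d.txt, g.txt}
After op 16 (git commit): modified={c.txt, e.txt, f.txt, g.txt} staged={none}
After op 17 (modify d.txt): modified={c.txt, d.txt, e.txt, f.txt, g.txt} staged={none}
After op 18 (git add h.txt): modified={c.txt, d.txt, e.txt, f.txt, g.txt} staged={none}
After op 19 (git add d.txt): modified={c.txt, e.txt, f.txt, g.txt} staged={d.txt}
After op 20 (modify e.txt): modified={c.txt, e.txt, f.txt, g.txt} staged={d.txt}
After op 21 (git add d.txt): modified={c.txt, e.txt, f.txt, g.txt} staged={d.txt}
After op 22 (git reset d.txt): modified={c.txt, d.txt, e.txt, f.txt, g.txt} staged={none}
After op 23 (modify h.txt): modified={c.txt, d.txt, e.txt, f.txt, g.txt, h.txt} staged={none}
After op 24 (git add a.txt): modified={c.txt, d.txt, e.txt, f.txt, g.txt, h.txt} staged={none}
After op 25 (modify b.txt): modified={b.txt, c.txt, d.txt, e.txt, f.txt, g.txt, h.txt} staged={none}
After op 26 (modify a.txt): modified={a.txt, b.txt, c.txt, d.txt, e.txt, f.txt, g.txt, h.txt} staged={none}
After op 27 (git add e.txt): modified={a.txt, b.txt, c.txt, d.txt, f.txt, g.txt, h.txt} staged={e.txt}
After op 28 (modify e.txt): modified={a.txt, b.txt, c.txt, d.txt, e.txt, f.txt, g.txt, h.txt} staged={e.txt}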